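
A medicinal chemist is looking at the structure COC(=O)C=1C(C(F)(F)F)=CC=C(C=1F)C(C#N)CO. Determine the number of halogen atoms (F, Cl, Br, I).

Halogen atoms appear at heavy-atom positions 8, 9, 10, 15 (4×F).
Other groups present: 1 ester, 1 hydroxyl, 1 nitrile.
Halogen count: 4.

4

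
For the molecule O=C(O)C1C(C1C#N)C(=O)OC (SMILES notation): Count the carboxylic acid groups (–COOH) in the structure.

1

The carboxylic acid motif appears at heavy-atom position 2 in the SMILES.
Other groups present: 1 ester, 1 nitrile.
Carboxylic acid count: 1.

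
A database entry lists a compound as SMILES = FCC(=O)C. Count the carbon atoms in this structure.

3

Count every carbon token in the SMILES (each C, including those in ring-closure positions and inside branches).
Carbon count: 3.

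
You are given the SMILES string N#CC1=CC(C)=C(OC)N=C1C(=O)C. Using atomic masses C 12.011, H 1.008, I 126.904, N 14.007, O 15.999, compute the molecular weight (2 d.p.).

190.20 g/mol

First, the molecular formula is C10H10N2O2 (counting implicit H from valence).
  C: 10 × 12.011 = 120.110
  H: 10 × 1.008 = 10.080
  N: 2 × 14.007 = 28.014
  O: 2 × 15.999 = 31.998
Sum: 10×12.011 + 10×1.008 + 2×14.007 + 2×15.999 = 190.202 → 190.20 g/mol.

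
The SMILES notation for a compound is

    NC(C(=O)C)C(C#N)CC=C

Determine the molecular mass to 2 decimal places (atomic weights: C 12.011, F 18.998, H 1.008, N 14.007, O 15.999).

152.20 g/mol

First, the molecular formula is C8H12N2O (counting implicit H from valence).
  C: 8 × 12.011 = 96.088
  H: 12 × 1.008 = 12.096
  N: 2 × 14.007 = 28.014
  O: 1 × 15.999 = 15.999
Sum: 8×12.011 + 12×1.008 + 2×14.007 + 1×15.999 = 152.197 → 152.20 g/mol.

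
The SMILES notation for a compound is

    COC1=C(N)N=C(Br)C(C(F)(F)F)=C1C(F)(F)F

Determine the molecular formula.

C8H5BrF6N2O

Walk through each heavy atom and fill implicit hydrogens from standard valence (C 4, N 3, O 2, S 2, halogen 1):
  atom 1: C, bond orders sum to 1 (valence 4) → 3 H
  atom 2: O, bond orders sum to 2 (valence 2) → 0 H
  atom 3: C, bond orders sum to 4 (valence 4) → 0 H
  atom 4: C, bond orders sum to 4 (valence 4) → 0 H
  atom 5: N, bond orders sum to 1 (valence 3) → 2 H
  atom 6: N, bond orders sum to 3 (valence 3) → 0 H
  atom 7: C, bond orders sum to 4 (valence 4) → 0 H
  atom 8: Br (halogen, monovalent) → 0 H
  atom 9: C, bond orders sum to 4 (valence 4) → 0 H
  atom 10: C, bond orders sum to 4 (valence 4) → 0 H
  atom 11: F (halogen, monovalent) → 0 H
  atom 12: F (halogen, monovalent) → 0 H
  atom 13: F (halogen, monovalent) → 0 H
  atom 14: C, bond orders sum to 4 (valence 4) → 0 H
  atom 15: C, bond orders sum to 4 (valence 4) → 0 H
  atom 16: F (halogen, monovalent) → 0 H
  atom 17: F (halogen, monovalent) → 0 H
  atom 18: F (halogen, monovalent) → 0 H
Totals → C:8, H:5, Br:1, F:6, N:2, O:1.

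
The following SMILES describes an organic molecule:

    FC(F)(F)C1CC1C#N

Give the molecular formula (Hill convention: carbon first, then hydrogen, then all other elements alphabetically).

C5H4F3N

Walk through each heavy atom and fill implicit hydrogens from standard valence (C 4, N 3, O 2, S 2, halogen 1):
  atom 1: F (halogen, monovalent) → 0 H
  atom 2: C, bond orders sum to 4 (valence 4) → 0 H
  atom 3: F (halogen, monovalent) → 0 H
  atom 4: F (halogen, monovalent) → 0 H
  atom 5: C, bond orders sum to 3 (valence 4) → 1 H
  atom 6: C, bond orders sum to 2 (valence 4) → 2 H
  atom 7: C, bond orders sum to 3 (valence 4) → 1 H
  atom 8: C, bond orders sum to 4 (valence 4) → 0 H
  atom 9: N, bond orders sum to 3 (valence 3) → 0 H
Totals → C:5, H:4, F:3, N:1.
In Hill order: C5H4F3N.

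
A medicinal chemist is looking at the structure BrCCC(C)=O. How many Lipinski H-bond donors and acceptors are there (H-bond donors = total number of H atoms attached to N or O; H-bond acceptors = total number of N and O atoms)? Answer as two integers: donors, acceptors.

Donors: find every N or O and count the H atoms it carries.
  atom 6 (O): bond orders sum to 2 → 0 H
Lipinski HBD = 0.
Acceptors: N atoms = 0, O atoms = 1 → HBA = 1.

0, 1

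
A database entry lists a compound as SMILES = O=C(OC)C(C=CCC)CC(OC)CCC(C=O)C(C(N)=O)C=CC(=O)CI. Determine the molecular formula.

C20H30INO6

Walk through each heavy atom and fill implicit hydrogens from standard valence (C 4, N 3, O 2, S 2, halogen 1):
  atom 1: O, bond orders sum to 2 (valence 2) → 0 H
  atom 2: C, bond orders sum to 4 (valence 4) → 0 H
  atom 3: O, bond orders sum to 2 (valence 2) → 0 H
  atom 4: C, bond orders sum to 1 (valence 4) → 3 H
  atom 5: C, bond orders sum to 3 (valence 4) → 1 H
  atom 6: C, bond orders sum to 3 (valence 4) → 1 H
  atom 7: C, bond orders sum to 3 (valence 4) → 1 H
  atom 8: C, bond orders sum to 2 (valence 4) → 2 H
  atom 9: C, bond orders sum to 1 (valence 4) → 3 H
  atom 10: C, bond orders sum to 2 (valence 4) → 2 H
  atom 11: C, bond orders sum to 3 (valence 4) → 1 H
  atom 12: O, bond orders sum to 2 (valence 2) → 0 H
  atom 13: C, bond orders sum to 1 (valence 4) → 3 H
  atom 14: C, bond orders sum to 2 (valence 4) → 2 H
  atom 15: C, bond orders sum to 2 (valence 4) → 2 H
  atom 16: C, bond orders sum to 3 (valence 4) → 1 H
  atom 17: C, bond orders sum to 3 (valence 4) → 1 H
  atom 18: O, bond orders sum to 2 (valence 2) → 0 H
  atom 19: C, bond orders sum to 3 (valence 4) → 1 H
  atom 20: C, bond orders sum to 4 (valence 4) → 0 H
  atom 21: N, bond orders sum to 1 (valence 3) → 2 H
  atom 22: O, bond orders sum to 2 (valence 2) → 0 H
  atom 23: C, bond orders sum to 3 (valence 4) → 1 H
  atom 24: C, bond orders sum to 3 (valence 4) → 1 H
  atom 25: C, bond orders sum to 4 (valence 4) → 0 H
  atom 26: O, bond orders sum to 2 (valence 2) → 0 H
  atom 27: C, bond orders sum to 2 (valence 4) → 2 H
  atom 28: I (halogen, monovalent) → 0 H
Totals → C:20, H:30, I:1, N:1, O:6.
In Hill order: C20H30INO6.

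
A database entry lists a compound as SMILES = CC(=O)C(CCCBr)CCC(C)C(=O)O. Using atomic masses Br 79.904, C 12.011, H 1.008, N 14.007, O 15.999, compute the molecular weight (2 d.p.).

279.17 g/mol

First, the molecular formula is C11H19BrO3 (counting implicit H from valence).
  Br: 1 × 79.904 = 79.904
  C: 11 × 12.011 = 132.121
  H: 19 × 1.008 = 19.152
  O: 3 × 15.999 = 47.997
Sum: 1×79.904 + 11×12.011 + 19×1.008 + 3×15.999 = 279.174 → 279.17 g/mol.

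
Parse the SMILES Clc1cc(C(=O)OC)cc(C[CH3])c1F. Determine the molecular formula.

C10H10ClFO2

Walk through each heavy atom and fill implicit hydrogens from standard valence (C 4, N 3, O 2, S 2, halogen 1); for lowercase aromatic atoms, an aromatic c carries 1 H when it has two neighbours and 0 H with three, and aromatic n carries 0 H:
  atom 1: Cl (halogen, monovalent) → 0 H
  atom 2: aromatic c, 3 neighbours → 0 H
  atom 3: aromatic c, 2 neighbours → 1 H
  atom 4: aromatic c, 3 neighbours → 0 H
  atom 5: C, bond orders sum to 4 (valence 4) → 0 H
  atom 6: O, bond orders sum to 2 (valence 2) → 0 H
  atom 7: O, bond orders sum to 2 (valence 2) → 0 H
  atom 8: C, bond orders sum to 1 (valence 4) → 3 H
  atom 9: aromatic c, 2 neighbours → 1 H
  atom 10: aromatic c, 3 neighbours → 0 H
  atom 11: C, bond orders sum to 2 (valence 4) → 2 H
  atom 12: C with explicit H count 3
  atom 13: aromatic c, 3 neighbours → 0 H
  atom 14: F (halogen, monovalent) → 0 H
Totals → C:10, H:10, Cl:1, F:1, O:2.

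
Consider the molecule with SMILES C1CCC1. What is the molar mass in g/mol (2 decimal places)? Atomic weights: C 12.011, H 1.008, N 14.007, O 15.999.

First, the molecular formula is C4H8 (counting implicit H from valence).
  C: 4 × 12.011 = 48.044
  H: 8 × 1.008 = 8.064
Sum: 4×12.011 + 8×1.008 = 56.108 → 56.11 g/mol.

56.11 g/mol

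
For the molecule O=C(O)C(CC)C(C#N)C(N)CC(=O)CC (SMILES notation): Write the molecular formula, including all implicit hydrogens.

C11H18N2O3

Walk through each heavy atom and fill implicit hydrogens from standard valence (C 4, N 3, O 2, S 2, halogen 1):
  atom 1: O, bond orders sum to 2 (valence 2) → 0 H
  atom 2: C, bond orders sum to 4 (valence 4) → 0 H
  atom 3: O, bond orders sum to 1 (valence 2) → 1 H
  atom 4: C, bond orders sum to 3 (valence 4) → 1 H
  atom 5: C, bond orders sum to 2 (valence 4) → 2 H
  atom 6: C, bond orders sum to 1 (valence 4) → 3 H
  atom 7: C, bond orders sum to 3 (valence 4) → 1 H
  atom 8: C, bond orders sum to 4 (valence 4) → 0 H
  atom 9: N, bond orders sum to 3 (valence 3) → 0 H
  atom 10: C, bond orders sum to 3 (valence 4) → 1 H
  atom 11: N, bond orders sum to 1 (valence 3) → 2 H
  atom 12: C, bond orders sum to 2 (valence 4) → 2 H
  atom 13: C, bond orders sum to 4 (valence 4) → 0 H
  atom 14: O, bond orders sum to 2 (valence 2) → 0 H
  atom 15: C, bond orders sum to 2 (valence 4) → 2 H
  atom 16: C, bond orders sum to 1 (valence 4) → 3 H
Totals → C:11, H:18, N:2, O:3.
In Hill order: C11H18N2O3.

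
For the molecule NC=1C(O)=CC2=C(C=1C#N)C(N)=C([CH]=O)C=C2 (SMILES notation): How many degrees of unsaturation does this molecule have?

Degree of unsaturation = (number of rings) + (number of π bonds).
Ring closures in the SMILES: 2.
π bonds: 6 double bonds (each 1 DoU), 1 triple bond (each 2 DoU) → 8 DoU from unsaturation.
Total DoU = 2 + 8 = 10.

10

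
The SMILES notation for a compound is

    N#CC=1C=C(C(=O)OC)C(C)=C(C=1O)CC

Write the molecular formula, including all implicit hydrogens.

Walk through each heavy atom and fill implicit hydrogens from standard valence (C 4, N 3, O 2, S 2, halogen 1):
  atom 1: N, bond orders sum to 3 (valence 3) → 0 H
  atom 2: C, bond orders sum to 4 (valence 4) → 0 H
  atom 3: C, bond orders sum to 4 (valence 4) → 0 H
  atom 4: C, bond orders sum to 3 (valence 4) → 1 H
  atom 5: C, bond orders sum to 4 (valence 4) → 0 H
  atom 6: C, bond orders sum to 4 (valence 4) → 0 H
  atom 7: O, bond orders sum to 2 (valence 2) → 0 H
  atom 8: O, bond orders sum to 2 (valence 2) → 0 H
  atom 9: C, bond orders sum to 1 (valence 4) → 3 H
  atom 10: C, bond orders sum to 4 (valence 4) → 0 H
  atom 11: C, bond orders sum to 1 (valence 4) → 3 H
  atom 12: C, bond orders sum to 4 (valence 4) → 0 H
  atom 13: C, bond orders sum to 4 (valence 4) → 0 H
  atom 14: O, bond orders sum to 1 (valence 2) → 1 H
  atom 15: C, bond orders sum to 2 (valence 4) → 2 H
  atom 16: C, bond orders sum to 1 (valence 4) → 3 H
Totals → C:12, H:13, N:1, O:3.
In Hill order: C12H13NO3.

C12H13NO3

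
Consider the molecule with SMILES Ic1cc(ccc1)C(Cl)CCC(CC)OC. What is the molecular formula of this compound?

Walk through each heavy atom and fill implicit hydrogens from standard valence (C 4, N 3, O 2, S 2, halogen 1); for lowercase aromatic atoms, an aromatic c carries 1 H when it has two neighbours and 0 H with three, and aromatic n carries 0 H:
  atom 1: I (halogen, monovalent) → 0 H
  atom 2: aromatic c, 3 neighbours → 0 H
  atom 3: aromatic c, 2 neighbours → 1 H
  atom 4: aromatic c, 3 neighbours → 0 H
  atom 5: aromatic c, 2 neighbours → 1 H
  atom 6: aromatic c, 2 neighbours → 1 H
  atom 7: aromatic c, 2 neighbours → 1 H
  atom 8: C, bond orders sum to 3 (valence 4) → 1 H
  atom 9: Cl (halogen, monovalent) → 0 H
  atom 10: C, bond orders sum to 2 (valence 4) → 2 H
  atom 11: C, bond orders sum to 2 (valence 4) → 2 H
  atom 12: C, bond orders sum to 3 (valence 4) → 1 H
  atom 13: C, bond orders sum to 2 (valence 4) → 2 H
  atom 14: C, bond orders sum to 1 (valence 4) → 3 H
  atom 15: O, bond orders sum to 2 (valence 2) → 0 H
  atom 16: C, bond orders sum to 1 (valence 4) → 3 H
Totals → C:13, H:18, Cl:1, I:1, O:1.

C13H18ClIO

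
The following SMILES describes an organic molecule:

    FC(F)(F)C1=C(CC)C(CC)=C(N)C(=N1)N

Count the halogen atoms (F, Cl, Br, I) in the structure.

3

Halogen atoms appear at heavy-atom positions 1, 3, 4 (3×F).
Other groups present: 2 primary amine.
Halogen count: 3.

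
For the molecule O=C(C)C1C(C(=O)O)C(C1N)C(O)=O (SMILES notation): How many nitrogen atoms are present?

Scan the SMILES for N atoms (remember two-letter symbols like Cl and Br are single atoms).
Nitrogen count: 1.

1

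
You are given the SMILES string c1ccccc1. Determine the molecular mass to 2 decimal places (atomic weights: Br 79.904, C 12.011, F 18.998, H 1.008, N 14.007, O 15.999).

First, the molecular formula is C6H6 (counting implicit H from valence).
  C: 6 × 12.011 = 72.066
  H: 6 × 1.008 = 6.048
Sum: 6×12.011 + 6×1.008 = 78.114 → 78.11 g/mol.

78.11 g/mol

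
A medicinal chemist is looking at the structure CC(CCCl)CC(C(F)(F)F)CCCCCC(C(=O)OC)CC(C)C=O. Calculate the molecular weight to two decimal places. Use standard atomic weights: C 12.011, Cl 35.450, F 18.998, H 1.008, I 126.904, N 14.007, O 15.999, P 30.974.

First, the molecular formula is C19H32ClF3O3 (counting implicit H from valence).
  C: 19 × 12.011 = 228.209
  Cl: 1 × 35.450 = 35.450
  F: 3 × 18.998 = 56.994
  H: 32 × 1.008 = 32.256
  O: 3 × 15.999 = 47.997
Sum: 19×12.011 + 1×35.450 + 3×18.998 + 32×1.008 + 3×15.999 = 400.906 → 400.91 g/mol.

400.91 g/mol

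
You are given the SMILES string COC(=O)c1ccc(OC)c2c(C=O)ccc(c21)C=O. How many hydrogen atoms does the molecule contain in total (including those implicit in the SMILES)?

Walk through each heavy atom and fill implicit hydrogens from standard valence (C 4, N 3, O 2, S 2, halogen 1); for lowercase aromatic atoms, an aromatic c carries 1 H when it has two neighbours and 0 H with three, and aromatic n carries 0 H:
  atom 1: C, bond orders sum to 1 (valence 4) → 3 H
  atom 2: O, bond orders sum to 2 (valence 2) → 0 H
  atom 3: C, bond orders sum to 4 (valence 4) → 0 H
  atom 4: O, bond orders sum to 2 (valence 2) → 0 H
  atom 5: aromatic c, 3 neighbours → 0 H
  atom 6: aromatic c, 2 neighbours → 1 H
  atom 7: aromatic c, 2 neighbours → 1 H
  atom 8: aromatic c, 3 neighbours → 0 H
  atom 9: O, bond orders sum to 2 (valence 2) → 0 H
  atom 10: C, bond orders sum to 1 (valence 4) → 3 H
  atom 11: aromatic c, 3 neighbours → 0 H
  atom 12: aromatic c, 3 neighbours → 0 H
  atom 13: C, bond orders sum to 3 (valence 4) → 1 H
  atom 14: O, bond orders sum to 2 (valence 2) → 0 H
  atom 15: aromatic c, 2 neighbours → 1 H
  atom 16: aromatic c, 2 neighbours → 1 H
  atom 17: aromatic c, 3 neighbours → 0 H
  atom 18: aromatic c, 3 neighbours → 0 H
  atom 19: C, bond orders sum to 3 (valence 4) → 1 H
  atom 20: O, bond orders sum to 2 (valence 2) → 0 H
Total hydrogens: 12.

12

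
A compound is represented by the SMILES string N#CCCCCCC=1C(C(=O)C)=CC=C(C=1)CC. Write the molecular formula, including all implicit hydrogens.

C16H21NO

Walk through each heavy atom and fill implicit hydrogens from standard valence (C 4, N 3, O 2, S 2, halogen 1):
  atom 1: N, bond orders sum to 3 (valence 3) → 0 H
  atom 2: C, bond orders sum to 4 (valence 4) → 0 H
  atom 3: C, bond orders sum to 2 (valence 4) → 2 H
  atom 4: C, bond orders sum to 2 (valence 4) → 2 H
  atom 5: C, bond orders sum to 2 (valence 4) → 2 H
  atom 6: C, bond orders sum to 2 (valence 4) → 2 H
  atom 7: C, bond orders sum to 2 (valence 4) → 2 H
  atom 8: C, bond orders sum to 4 (valence 4) → 0 H
  atom 9: C, bond orders sum to 4 (valence 4) → 0 H
  atom 10: C, bond orders sum to 4 (valence 4) → 0 H
  atom 11: O, bond orders sum to 2 (valence 2) → 0 H
  atom 12: C, bond orders sum to 1 (valence 4) → 3 H
  atom 13: C, bond orders sum to 3 (valence 4) → 1 H
  atom 14: C, bond orders sum to 3 (valence 4) → 1 H
  atom 15: C, bond orders sum to 4 (valence 4) → 0 H
  atom 16: C, bond orders sum to 3 (valence 4) → 1 H
  atom 17: C, bond orders sum to 2 (valence 4) → 2 H
  atom 18: C, bond orders sum to 1 (valence 4) → 3 H
Totals → C:16, H:21, N:1, O:1.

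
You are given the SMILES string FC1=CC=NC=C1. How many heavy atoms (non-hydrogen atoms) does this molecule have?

Every atom symbol written in the SMILES (organic subset) is one heavy atom; implicit H are not written.
Heavy atoms by element → C:5, F:1, N:1.
Total: 7.

7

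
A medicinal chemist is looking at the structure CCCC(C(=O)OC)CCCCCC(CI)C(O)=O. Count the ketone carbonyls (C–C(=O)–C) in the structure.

0

Scan the SMILES for the ketone motif — none present.
Groups that are present: 1 carboxylic acid, 1 ester.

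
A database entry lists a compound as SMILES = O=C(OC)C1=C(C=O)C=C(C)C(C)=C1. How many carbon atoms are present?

11

Count every carbon token in the SMILES (each C, including those in ring-closure positions and inside branches).
Carbon count: 11.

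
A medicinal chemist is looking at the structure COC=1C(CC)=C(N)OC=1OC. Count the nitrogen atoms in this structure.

Scan the SMILES for N atoms (remember two-letter symbols like Cl and Br are single atoms).
Nitrogen count: 1.

1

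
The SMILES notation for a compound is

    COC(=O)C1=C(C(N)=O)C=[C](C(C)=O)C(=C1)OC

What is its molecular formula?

C12H13NO5

Walk through each heavy atom and fill implicit hydrogens from standard valence (C 4, N 3, O 2, S 2, halogen 1):
  atom 1: C, bond orders sum to 1 (valence 4) → 3 H
  atom 2: O, bond orders sum to 2 (valence 2) → 0 H
  atom 3: C, bond orders sum to 4 (valence 4) → 0 H
  atom 4: O, bond orders sum to 2 (valence 2) → 0 H
  atom 5: C, bond orders sum to 4 (valence 4) → 0 H
  atom 6: C, bond orders sum to 4 (valence 4) → 0 H
  atom 7: C, bond orders sum to 4 (valence 4) → 0 H
  atom 8: N, bond orders sum to 1 (valence 3) → 2 H
  atom 9: O, bond orders sum to 2 (valence 2) → 0 H
  atom 10: C, bond orders sum to 3 (valence 4) → 1 H
  atom 11: C with explicit H count 0
  atom 12: C, bond orders sum to 4 (valence 4) → 0 H
  atom 13: C, bond orders sum to 1 (valence 4) → 3 H
  atom 14: O, bond orders sum to 2 (valence 2) → 0 H
  atom 15: C, bond orders sum to 4 (valence 4) → 0 H
  atom 16: C, bond orders sum to 3 (valence 4) → 1 H
  atom 17: O, bond orders sum to 2 (valence 2) → 0 H
  atom 18: C, bond orders sum to 1 (valence 4) → 3 H
Totals → C:12, H:13, N:1, O:5.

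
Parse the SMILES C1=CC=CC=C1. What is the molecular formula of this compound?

Walk through each heavy atom and fill implicit hydrogens from standard valence (C 4, N 3, O 2, S 2, halogen 1):
  atom 1: C, bond orders sum to 3 (valence 4) → 1 H
  atom 2: C, bond orders sum to 3 (valence 4) → 1 H
  atom 3: C, bond orders sum to 3 (valence 4) → 1 H
  atom 4: C, bond orders sum to 3 (valence 4) → 1 H
  atom 5: C, bond orders sum to 3 (valence 4) → 1 H
  atom 6: C, bond orders sum to 3 (valence 4) → 1 H
Totals → C:6, H:6.

C6H6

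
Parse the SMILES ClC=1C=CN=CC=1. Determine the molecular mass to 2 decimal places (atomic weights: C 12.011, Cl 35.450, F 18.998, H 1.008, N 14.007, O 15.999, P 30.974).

113.54 g/mol

First, the molecular formula is C5H4ClN (counting implicit H from valence).
  C: 5 × 12.011 = 60.055
  Cl: 1 × 35.450 = 35.450
  H: 4 × 1.008 = 4.032
  N: 1 × 14.007 = 14.007
Sum: 5×12.011 + 1×35.450 + 4×1.008 + 1×14.007 = 113.544 → 113.54 g/mol.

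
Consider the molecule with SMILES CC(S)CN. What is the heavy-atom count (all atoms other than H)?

Every atom symbol written in the SMILES (organic subset) is one heavy atom; implicit H are not written.
Heavy atoms by element → C:3, N:1, S:1.
Total: 5.

5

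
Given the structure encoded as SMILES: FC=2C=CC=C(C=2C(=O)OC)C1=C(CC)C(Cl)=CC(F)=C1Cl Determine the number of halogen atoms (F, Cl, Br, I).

Halogen atoms appear at heavy-atom positions 1, 17, 20, 22 (2×Cl, 2×F).
Other groups present: 1 ester.
Halogen count: 4.

4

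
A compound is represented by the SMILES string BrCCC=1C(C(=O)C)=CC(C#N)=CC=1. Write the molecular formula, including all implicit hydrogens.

C11H10BrNO

Walk through each heavy atom and fill implicit hydrogens from standard valence (C 4, N 3, O 2, S 2, halogen 1):
  atom 1: Br (halogen, monovalent) → 0 H
  atom 2: C, bond orders sum to 2 (valence 4) → 2 H
  atom 3: C, bond orders sum to 2 (valence 4) → 2 H
  atom 4: C, bond orders sum to 4 (valence 4) → 0 H
  atom 5: C, bond orders sum to 4 (valence 4) → 0 H
  atom 6: C, bond orders sum to 4 (valence 4) → 0 H
  atom 7: O, bond orders sum to 2 (valence 2) → 0 H
  atom 8: C, bond orders sum to 1 (valence 4) → 3 H
  atom 9: C, bond orders sum to 3 (valence 4) → 1 H
  atom 10: C, bond orders sum to 4 (valence 4) → 0 H
  atom 11: C, bond orders sum to 4 (valence 4) → 0 H
  atom 12: N, bond orders sum to 3 (valence 3) → 0 H
  atom 13: C, bond orders sum to 3 (valence 4) → 1 H
  atom 14: C, bond orders sum to 3 (valence 4) → 1 H
Totals → C:11, H:10, Br:1, N:1, O:1.
In Hill order: C11H10BrNO.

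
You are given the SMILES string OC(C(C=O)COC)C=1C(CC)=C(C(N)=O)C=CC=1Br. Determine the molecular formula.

C14H18BrNO4

Walk through each heavy atom and fill implicit hydrogens from standard valence (C 4, N 3, O 2, S 2, halogen 1):
  atom 1: O, bond orders sum to 1 (valence 2) → 1 H
  atom 2: C, bond orders sum to 3 (valence 4) → 1 H
  atom 3: C, bond orders sum to 3 (valence 4) → 1 H
  atom 4: C, bond orders sum to 3 (valence 4) → 1 H
  atom 5: O, bond orders sum to 2 (valence 2) → 0 H
  atom 6: C, bond orders sum to 2 (valence 4) → 2 H
  atom 7: O, bond orders sum to 2 (valence 2) → 0 H
  atom 8: C, bond orders sum to 1 (valence 4) → 3 H
  atom 9: C, bond orders sum to 4 (valence 4) → 0 H
  atom 10: C, bond orders sum to 4 (valence 4) → 0 H
  atom 11: C, bond orders sum to 2 (valence 4) → 2 H
  atom 12: C, bond orders sum to 1 (valence 4) → 3 H
  atom 13: C, bond orders sum to 4 (valence 4) → 0 H
  atom 14: C, bond orders sum to 4 (valence 4) → 0 H
  atom 15: N, bond orders sum to 1 (valence 3) → 2 H
  atom 16: O, bond orders sum to 2 (valence 2) → 0 H
  atom 17: C, bond orders sum to 3 (valence 4) → 1 H
  atom 18: C, bond orders sum to 3 (valence 4) → 1 H
  atom 19: C, bond orders sum to 4 (valence 4) → 0 H
  atom 20: Br (halogen, monovalent) → 0 H
Totals → C:14, H:18, Br:1, N:1, O:4.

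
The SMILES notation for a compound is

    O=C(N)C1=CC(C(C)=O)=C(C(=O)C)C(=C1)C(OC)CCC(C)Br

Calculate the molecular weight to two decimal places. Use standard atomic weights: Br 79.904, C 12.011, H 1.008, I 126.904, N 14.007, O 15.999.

384.27 g/mol

First, the molecular formula is C17H22BrNO4 (counting implicit H from valence).
  Br: 1 × 79.904 = 79.904
  C: 17 × 12.011 = 204.187
  H: 22 × 1.008 = 22.176
  N: 1 × 14.007 = 14.007
  O: 4 × 15.999 = 63.996
Sum: 1×79.904 + 17×12.011 + 22×1.008 + 1×14.007 + 4×15.999 = 384.270 → 384.27 g/mol.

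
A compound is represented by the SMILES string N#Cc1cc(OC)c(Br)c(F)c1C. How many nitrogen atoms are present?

Scan the SMILES for N atoms (remember two-letter symbols like Cl and Br are single atoms).
Nitrogen count: 1.

1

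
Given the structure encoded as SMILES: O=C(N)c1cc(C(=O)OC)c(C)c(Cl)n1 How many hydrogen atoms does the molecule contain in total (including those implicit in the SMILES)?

Walk through each heavy atom and fill implicit hydrogens from standard valence (C 4, N 3, O 2, S 2, halogen 1); for lowercase aromatic atoms, an aromatic c carries 1 H when it has two neighbours and 0 H with three, and aromatic n carries 0 H:
  atom 1: O, bond orders sum to 2 (valence 2) → 0 H
  atom 2: C, bond orders sum to 4 (valence 4) → 0 H
  atom 3: N, bond orders sum to 1 (valence 3) → 2 H
  atom 4: aromatic c, 3 neighbours → 0 H
  atom 5: aromatic c, 2 neighbours → 1 H
  atom 6: aromatic c, 3 neighbours → 0 H
  atom 7: C, bond orders sum to 4 (valence 4) → 0 H
  atom 8: O, bond orders sum to 2 (valence 2) → 0 H
  atom 9: O, bond orders sum to 2 (valence 2) → 0 H
  atom 10: C, bond orders sum to 1 (valence 4) → 3 H
  atom 11: aromatic c, 3 neighbours → 0 H
  atom 12: C, bond orders sum to 1 (valence 4) → 3 H
  atom 13: aromatic c, 3 neighbours → 0 H
  atom 14: Cl (halogen, monovalent) → 0 H
  atom 15: aromatic n, 2 neighbours → 0 H
Total hydrogens: 9.

9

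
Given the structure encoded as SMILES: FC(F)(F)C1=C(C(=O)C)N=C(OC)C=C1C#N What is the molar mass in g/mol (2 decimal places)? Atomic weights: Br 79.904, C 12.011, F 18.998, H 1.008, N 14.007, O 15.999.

First, the molecular formula is C10H7F3N2O2 (counting implicit H from valence).
  C: 10 × 12.011 = 120.110
  F: 3 × 18.998 = 56.994
  H: 7 × 1.008 = 7.056
  N: 2 × 14.007 = 28.014
  O: 2 × 15.999 = 31.998
Sum: 10×12.011 + 3×18.998 + 7×1.008 + 2×14.007 + 2×15.999 = 244.172 → 244.17 g/mol.

244.17 g/mol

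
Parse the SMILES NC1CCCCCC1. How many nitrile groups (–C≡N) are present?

Scan the SMILES for the nitrile motif — none present.
Groups that are present: 1 primary amine.

0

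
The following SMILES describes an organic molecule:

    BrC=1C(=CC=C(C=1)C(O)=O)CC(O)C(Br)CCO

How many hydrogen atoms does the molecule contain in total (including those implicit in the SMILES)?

Walk through each heavy atom and fill implicit hydrogens from standard valence (C 4, N 3, O 2, S 2, halogen 1):
  atom 1: Br (halogen, monovalent) → 0 H
  atom 2: C, bond orders sum to 4 (valence 4) → 0 H
  atom 3: C, bond orders sum to 4 (valence 4) → 0 H
  atom 4: C, bond orders sum to 3 (valence 4) → 1 H
  atom 5: C, bond orders sum to 3 (valence 4) → 1 H
  atom 6: C, bond orders sum to 4 (valence 4) → 0 H
  atom 7: C, bond orders sum to 3 (valence 4) → 1 H
  atom 8: C, bond orders sum to 4 (valence 4) → 0 H
  atom 9: O, bond orders sum to 1 (valence 2) → 1 H
  atom 10: O, bond orders sum to 2 (valence 2) → 0 H
  atom 11: C, bond orders sum to 2 (valence 4) → 2 H
  atom 12: C, bond orders sum to 3 (valence 4) → 1 H
  atom 13: O, bond orders sum to 1 (valence 2) → 1 H
  atom 14: C, bond orders sum to 3 (valence 4) → 1 H
  atom 15: Br (halogen, monovalent) → 0 H
  atom 16: C, bond orders sum to 2 (valence 4) → 2 H
  atom 17: C, bond orders sum to 2 (valence 4) → 2 H
  atom 18: O, bond orders sum to 1 (valence 2) → 1 H
Total hydrogens: 14.

14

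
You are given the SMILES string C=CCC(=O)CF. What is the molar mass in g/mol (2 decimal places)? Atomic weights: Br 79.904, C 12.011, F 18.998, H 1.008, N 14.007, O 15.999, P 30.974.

102.11 g/mol

First, the molecular formula is C5H7FO (counting implicit H from valence).
  C: 5 × 12.011 = 60.055
  F: 1 × 18.998 = 18.998
  H: 7 × 1.008 = 7.056
  O: 1 × 15.999 = 15.999
Sum: 5×12.011 + 1×18.998 + 7×1.008 + 1×15.999 = 102.108 → 102.11 g/mol.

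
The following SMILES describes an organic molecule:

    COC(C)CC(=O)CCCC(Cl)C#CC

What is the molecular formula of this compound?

C12H19ClO2

Walk through each heavy atom and fill implicit hydrogens from standard valence (C 4, N 3, O 2, S 2, halogen 1):
  atom 1: C, bond orders sum to 1 (valence 4) → 3 H
  atom 2: O, bond orders sum to 2 (valence 2) → 0 H
  atom 3: C, bond orders sum to 3 (valence 4) → 1 H
  atom 4: C, bond orders sum to 1 (valence 4) → 3 H
  atom 5: C, bond orders sum to 2 (valence 4) → 2 H
  atom 6: C, bond orders sum to 4 (valence 4) → 0 H
  atom 7: O, bond orders sum to 2 (valence 2) → 0 H
  atom 8: C, bond orders sum to 2 (valence 4) → 2 H
  atom 9: C, bond orders sum to 2 (valence 4) → 2 H
  atom 10: C, bond orders sum to 2 (valence 4) → 2 H
  atom 11: C, bond orders sum to 3 (valence 4) → 1 H
  atom 12: Cl (halogen, monovalent) → 0 H
  atom 13: C, bond orders sum to 4 (valence 4) → 0 H
  atom 14: C, bond orders sum to 4 (valence 4) → 0 H
  atom 15: C, bond orders sum to 1 (valence 4) → 3 H
Totals → C:12, H:19, Cl:1, O:2.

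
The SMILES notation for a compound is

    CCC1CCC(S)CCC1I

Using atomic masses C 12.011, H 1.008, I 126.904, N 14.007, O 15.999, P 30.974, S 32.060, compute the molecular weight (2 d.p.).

First, the molecular formula is C9H17IS (counting implicit H from valence).
  C: 9 × 12.011 = 108.099
  H: 17 × 1.008 = 17.136
  I: 1 × 126.904 = 126.904
  S: 1 × 32.060 = 32.060
Sum: 9×12.011 + 17×1.008 + 1×126.904 + 1×32.060 = 284.199 → 284.20 g/mol.

284.20 g/mol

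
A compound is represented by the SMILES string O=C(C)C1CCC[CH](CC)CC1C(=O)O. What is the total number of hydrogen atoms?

20

Walk through each heavy atom and fill implicit hydrogens from standard valence (C 4, N 3, O 2, S 2, halogen 1):
  atom 1: O, bond orders sum to 2 (valence 2) → 0 H
  atom 2: C, bond orders sum to 4 (valence 4) → 0 H
  atom 3: C, bond orders sum to 1 (valence 4) → 3 H
  atom 4: C, bond orders sum to 3 (valence 4) → 1 H
  atom 5: C, bond orders sum to 2 (valence 4) → 2 H
  atom 6: C, bond orders sum to 2 (valence 4) → 2 H
  atom 7: C, bond orders sum to 2 (valence 4) → 2 H
  atom 8: C with explicit H count 1
  atom 9: C, bond orders sum to 2 (valence 4) → 2 H
  atom 10: C, bond orders sum to 1 (valence 4) → 3 H
  atom 11: C, bond orders sum to 2 (valence 4) → 2 H
  atom 12: C, bond orders sum to 3 (valence 4) → 1 H
  atom 13: C, bond orders sum to 4 (valence 4) → 0 H
  atom 14: O, bond orders sum to 2 (valence 2) → 0 H
  atom 15: O, bond orders sum to 1 (valence 2) → 1 H
Total hydrogens: 20.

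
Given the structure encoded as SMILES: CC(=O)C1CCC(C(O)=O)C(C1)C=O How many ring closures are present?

1

In SMILES, each pair of matching ring-closure digits denotes one ring-closing bond; the number of such bonds equals the number of independent rings.
Ring-closure bonds here: 1.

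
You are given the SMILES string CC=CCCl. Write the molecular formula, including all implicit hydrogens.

C4H7Cl

Walk through each heavy atom and fill implicit hydrogens from standard valence (C 4, N 3, O 2, S 2, halogen 1):
  atom 1: C, bond orders sum to 1 (valence 4) → 3 H
  atom 2: C, bond orders sum to 3 (valence 4) → 1 H
  atom 3: C, bond orders sum to 3 (valence 4) → 1 H
  atom 4: C, bond orders sum to 2 (valence 4) → 2 H
  atom 5: Cl (halogen, monovalent) → 0 H
Totals → C:4, H:7, Cl:1.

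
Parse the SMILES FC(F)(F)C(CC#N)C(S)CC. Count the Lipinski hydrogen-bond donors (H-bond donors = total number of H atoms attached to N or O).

Donors: find every N or O and count the H atoms it carries.
  atom 8 (N): bond orders sum to 3 → 0 H
Lipinski HBD = 0.

0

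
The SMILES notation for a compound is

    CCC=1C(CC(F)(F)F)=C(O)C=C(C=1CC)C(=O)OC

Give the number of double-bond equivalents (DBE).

Molecular formula: C14H17F3O3.
DoU = (2C + 2 + N − H − X) / 2, where X is the halogen count and O/S are ignored.
    = (2·14 + 2 + 0 − 17 − 3) / 2 = 10 / 2 = 5.

5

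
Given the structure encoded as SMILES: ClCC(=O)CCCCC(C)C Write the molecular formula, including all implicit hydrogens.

C9H17ClO

Walk through each heavy atom and fill implicit hydrogens from standard valence (C 4, N 3, O 2, S 2, halogen 1):
  atom 1: Cl (halogen, monovalent) → 0 H
  atom 2: C, bond orders sum to 2 (valence 4) → 2 H
  atom 3: C, bond orders sum to 4 (valence 4) → 0 H
  atom 4: O, bond orders sum to 2 (valence 2) → 0 H
  atom 5: C, bond orders sum to 2 (valence 4) → 2 H
  atom 6: C, bond orders sum to 2 (valence 4) → 2 H
  atom 7: C, bond orders sum to 2 (valence 4) → 2 H
  atom 8: C, bond orders sum to 2 (valence 4) → 2 H
  atom 9: C, bond orders sum to 3 (valence 4) → 1 H
  atom 10: C, bond orders sum to 1 (valence 4) → 3 H
  atom 11: C, bond orders sum to 1 (valence 4) → 3 H
Totals → C:9, H:17, Cl:1, O:1.
In Hill order: C9H17ClO.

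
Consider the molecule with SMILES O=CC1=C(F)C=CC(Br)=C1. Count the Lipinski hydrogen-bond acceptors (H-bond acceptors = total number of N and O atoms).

1

N atoms: 0; O atoms: 1.
Lipinski HBA = 0 + 1 = 1.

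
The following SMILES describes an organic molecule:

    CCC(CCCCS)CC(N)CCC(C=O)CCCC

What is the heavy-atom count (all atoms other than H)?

Every atom symbol written in the SMILES (organic subset) is one heavy atom; implicit H are not written.
Heavy atoms by element → C:17, N:1, O:1, S:1.
Total: 20.

20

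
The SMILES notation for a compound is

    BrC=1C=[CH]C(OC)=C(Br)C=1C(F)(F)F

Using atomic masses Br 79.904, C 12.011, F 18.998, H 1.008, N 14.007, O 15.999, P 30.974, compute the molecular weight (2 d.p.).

333.93 g/mol

First, the molecular formula is C8H5Br2F3O (counting implicit H from valence).
  Br: 2 × 79.904 = 159.808
  C: 8 × 12.011 = 96.088
  F: 3 × 18.998 = 56.994
  H: 5 × 1.008 = 5.040
  O: 1 × 15.999 = 15.999
Sum: 2×79.904 + 8×12.011 + 3×18.998 + 5×1.008 + 1×15.999 = 333.929 → 333.93 g/mol.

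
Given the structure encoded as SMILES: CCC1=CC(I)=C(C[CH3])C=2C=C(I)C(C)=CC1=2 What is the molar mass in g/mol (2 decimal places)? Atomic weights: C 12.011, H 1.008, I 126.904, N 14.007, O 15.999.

First, the molecular formula is C15H16I2 (counting implicit H from valence).
  C: 15 × 12.011 = 180.165
  H: 16 × 1.008 = 16.128
  I: 2 × 126.904 = 253.808
Sum: 15×12.011 + 16×1.008 + 2×126.904 = 450.101 → 450.10 g/mol.

450.10 g/mol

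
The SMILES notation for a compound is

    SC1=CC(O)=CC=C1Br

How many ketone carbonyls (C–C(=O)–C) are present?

0

Scan the SMILES for the ketone motif — none present.
Groups that are present: 1 hydroxyl, 1 thiol.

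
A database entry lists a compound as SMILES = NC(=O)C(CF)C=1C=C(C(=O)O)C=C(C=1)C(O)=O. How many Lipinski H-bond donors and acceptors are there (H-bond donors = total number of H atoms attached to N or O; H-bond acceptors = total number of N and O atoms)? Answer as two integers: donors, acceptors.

4, 6

Donors: find every N or O and count the H atoms it carries.
  atom 1 (N): bond orders sum to 1 → 2 H
  atom 3 (O): bond orders sum to 2 → 0 H
  atom 11 (O): bond orders sum to 2 → 0 H
  atom 12 (O): bond orders sum to 1 → 1 H
  atom 17 (O): bond orders sum to 1 → 1 H
  atom 18 (O): bond orders sum to 2 → 0 H
Lipinski HBD = 4.
Acceptors: N atoms = 1, O atoms = 5 → HBA = 6.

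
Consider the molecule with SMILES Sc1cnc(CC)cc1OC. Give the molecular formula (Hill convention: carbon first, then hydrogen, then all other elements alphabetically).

C8H11NOS

Walk through each heavy atom and fill implicit hydrogens from standard valence (C 4, N 3, O 2, S 2, halogen 1); for lowercase aromatic atoms, an aromatic c carries 1 H when it has two neighbours and 0 H with three, and aromatic n carries 0 H:
  atom 1: S, bond orders sum to 1 (valence 2) → 1 H
  atom 2: aromatic c, 3 neighbours → 0 H
  atom 3: aromatic c, 2 neighbours → 1 H
  atom 4: aromatic n, 2 neighbours → 0 H
  atom 5: aromatic c, 3 neighbours → 0 H
  atom 6: C, bond orders sum to 2 (valence 4) → 2 H
  atom 7: C, bond orders sum to 1 (valence 4) → 3 H
  atom 8: aromatic c, 2 neighbours → 1 H
  atom 9: aromatic c, 3 neighbours → 0 H
  atom 10: O, bond orders sum to 2 (valence 2) → 0 H
  atom 11: C, bond orders sum to 1 (valence 4) → 3 H
Totals → C:8, H:11, N:1, O:1, S:1.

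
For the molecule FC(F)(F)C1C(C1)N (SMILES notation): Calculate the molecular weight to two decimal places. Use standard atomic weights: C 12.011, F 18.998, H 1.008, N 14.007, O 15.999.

First, the molecular formula is C4H6F3N (counting implicit H from valence).
  C: 4 × 12.011 = 48.044
  F: 3 × 18.998 = 56.994
  H: 6 × 1.008 = 6.048
  N: 1 × 14.007 = 14.007
Sum: 4×12.011 + 3×18.998 + 6×1.008 + 1×14.007 = 125.093 → 125.09 g/mol.

125.09 g/mol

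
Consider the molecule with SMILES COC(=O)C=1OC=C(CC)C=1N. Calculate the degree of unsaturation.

4

Molecular formula: C8H11NO3.
DoU = (2C + 2 + N − H − X) / 2, where X is the halogen count and O/S are ignored.
    = (2·8 + 2 + 1 − 11 − 0) / 2 = 8 / 2 = 4.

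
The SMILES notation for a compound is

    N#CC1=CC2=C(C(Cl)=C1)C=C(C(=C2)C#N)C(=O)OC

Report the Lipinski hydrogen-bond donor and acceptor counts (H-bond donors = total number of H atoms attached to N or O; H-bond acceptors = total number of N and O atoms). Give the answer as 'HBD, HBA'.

Donors: find every N or O and count the H atoms it carries.
  atom 1 (N): bond orders sum to 3 → 0 H
  atom 15 (N): bond orders sum to 3 → 0 H
  atom 17 (O): bond orders sum to 2 → 0 H
  atom 18 (O): bond orders sum to 2 → 0 H
Lipinski HBD = 0.
Acceptors: N atoms = 2, O atoms = 2 → HBA = 4.

0, 4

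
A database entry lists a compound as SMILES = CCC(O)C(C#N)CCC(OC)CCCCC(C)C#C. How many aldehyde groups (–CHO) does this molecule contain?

Scan the SMILES for the aldehyde motif — none present.
Groups that are present: 1 alkyne, 1 ether, 1 hydroxyl, 1 nitrile.

0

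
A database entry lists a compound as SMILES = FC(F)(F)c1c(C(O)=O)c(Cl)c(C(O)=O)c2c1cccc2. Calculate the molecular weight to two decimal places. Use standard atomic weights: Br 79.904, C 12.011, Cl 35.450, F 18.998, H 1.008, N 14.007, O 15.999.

318.63 g/mol

First, the molecular formula is C13H6ClF3O4 (counting implicit H from valence).
  C: 13 × 12.011 = 156.143
  Cl: 1 × 35.450 = 35.450
  F: 3 × 18.998 = 56.994
  H: 6 × 1.008 = 6.048
  O: 4 × 15.999 = 63.996
Sum: 13×12.011 + 1×35.450 + 3×18.998 + 6×1.008 + 4×15.999 = 318.631 → 318.63 g/mol.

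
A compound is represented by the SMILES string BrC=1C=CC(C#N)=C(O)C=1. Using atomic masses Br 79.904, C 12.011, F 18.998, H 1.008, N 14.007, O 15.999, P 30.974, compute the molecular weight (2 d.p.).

First, the molecular formula is C7H4BrNO (counting implicit H from valence).
  Br: 1 × 79.904 = 79.904
  C: 7 × 12.011 = 84.077
  H: 4 × 1.008 = 4.032
  N: 1 × 14.007 = 14.007
  O: 1 × 15.999 = 15.999
Sum: 1×79.904 + 7×12.011 + 4×1.008 + 1×14.007 + 1×15.999 = 198.019 → 198.02 g/mol.

198.02 g/mol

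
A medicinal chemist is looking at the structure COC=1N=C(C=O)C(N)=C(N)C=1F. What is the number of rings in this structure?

In SMILES, each pair of matching ring-closure digits denotes one ring-closing bond; the number of such bonds equals the number of independent rings.
Ring-closure bonds here: 1.

1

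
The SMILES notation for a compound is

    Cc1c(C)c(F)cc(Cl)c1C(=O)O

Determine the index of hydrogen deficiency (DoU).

Molecular formula: C9H8ClFO2.
DoU = (2C + 2 + N − H − X) / 2, where X is the halogen count and O/S are ignored.
    = (2·9 + 2 + 0 − 8 − 2) / 2 = 10 / 2 = 5.

5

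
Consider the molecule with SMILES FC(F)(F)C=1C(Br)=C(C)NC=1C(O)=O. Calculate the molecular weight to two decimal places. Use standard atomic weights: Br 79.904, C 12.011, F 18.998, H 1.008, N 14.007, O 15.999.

First, the molecular formula is C7H5BrF3NO2 (counting implicit H from valence).
  Br: 1 × 79.904 = 79.904
  C: 7 × 12.011 = 84.077
  F: 3 × 18.998 = 56.994
  H: 5 × 1.008 = 5.040
  N: 1 × 14.007 = 14.007
  O: 2 × 15.999 = 31.998
Sum: 1×79.904 + 7×12.011 + 3×18.998 + 5×1.008 + 1×14.007 + 2×15.999 = 272.020 → 272.02 g/mol.

272.02 g/mol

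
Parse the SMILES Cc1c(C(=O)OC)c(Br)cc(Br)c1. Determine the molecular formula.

C9H8Br2O2

Walk through each heavy atom and fill implicit hydrogens from standard valence (C 4, N 3, O 2, S 2, halogen 1); for lowercase aromatic atoms, an aromatic c carries 1 H when it has two neighbours and 0 H with three, and aromatic n carries 0 H:
  atom 1: C, bond orders sum to 1 (valence 4) → 3 H
  atom 2: aromatic c, 3 neighbours → 0 H
  atom 3: aromatic c, 3 neighbours → 0 H
  atom 4: C, bond orders sum to 4 (valence 4) → 0 H
  atom 5: O, bond orders sum to 2 (valence 2) → 0 H
  atom 6: O, bond orders sum to 2 (valence 2) → 0 H
  atom 7: C, bond orders sum to 1 (valence 4) → 3 H
  atom 8: aromatic c, 3 neighbours → 0 H
  atom 9: Br (halogen, monovalent) → 0 H
  atom 10: aromatic c, 2 neighbours → 1 H
  atom 11: aromatic c, 3 neighbours → 0 H
  atom 12: Br (halogen, monovalent) → 0 H
  atom 13: aromatic c, 2 neighbours → 1 H
Totals → C:9, H:8, Br:2, O:2.
In Hill order: C9H8Br2O2.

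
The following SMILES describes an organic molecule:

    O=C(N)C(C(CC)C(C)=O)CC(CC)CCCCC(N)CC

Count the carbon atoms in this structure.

18

Count every carbon token in the SMILES (each C, including those in ring-closure positions and inside branches).
Carbon count: 18.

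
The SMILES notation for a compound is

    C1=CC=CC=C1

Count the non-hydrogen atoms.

6

Every atom symbol written in the SMILES (organic subset) is one heavy atom; implicit H are not written.
Heavy atoms by element → C:6.
Total: 6.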